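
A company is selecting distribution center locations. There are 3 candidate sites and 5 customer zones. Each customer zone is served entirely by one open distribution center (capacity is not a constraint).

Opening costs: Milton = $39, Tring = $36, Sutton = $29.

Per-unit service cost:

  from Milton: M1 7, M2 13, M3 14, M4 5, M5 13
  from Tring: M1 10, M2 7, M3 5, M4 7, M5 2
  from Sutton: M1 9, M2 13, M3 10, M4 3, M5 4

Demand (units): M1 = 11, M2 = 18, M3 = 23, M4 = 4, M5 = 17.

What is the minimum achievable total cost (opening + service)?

For any fixed open set, each customer zone goes to its cheapest open site; total = fixed + service.
{Milton, Tring}: M1→Milton 7·11=77, M2→Tring 7·18=126, M3→Tring 5·23=115, M4→Milton 5·4=20, M5→Tring 2·17=34. Service 372; fixed 75; total 447.
{Tring}: service 413 + fixed 36 = 449
{Tring, Sutton}: service 386 + fixed 65 = 451
{Milton, Tring, Sutton}: service 364 + fixed 104 = 468
(All 7 nonempty subsets were checked; Milton and Tring is lowest.)

Minimum total cost: 447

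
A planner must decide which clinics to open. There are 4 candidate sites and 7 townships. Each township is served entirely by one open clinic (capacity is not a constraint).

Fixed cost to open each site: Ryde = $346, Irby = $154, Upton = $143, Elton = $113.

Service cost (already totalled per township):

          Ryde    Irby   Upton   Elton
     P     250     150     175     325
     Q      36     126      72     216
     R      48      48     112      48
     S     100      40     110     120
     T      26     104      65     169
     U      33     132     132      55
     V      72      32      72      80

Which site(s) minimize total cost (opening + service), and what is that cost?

Open Irby only; minimum total cost 786.

For any fixed open set, each township goes to its cheapest open site; total = fixed + service.
{Irby}: P→Irby 150, Q→Irby 126, R→Irby 48, S→Irby 40, T→Irby 104, U→Irby 132, V→Irby 32. Service 632; fixed 154; total 786.
{Irby, Elton}: service 555 + fixed 267 = 822
{Irby, Upton}: service 539 + fixed 297 = 836
{Ryde, Irby, Upton, Elton}: P→Irby 150, Q→Ryde 36, R→Ryde 48, S→Irby 40, T→Ryde 26, U→Ryde 33, V→Irby 32. Service 365; fixed 756; total 1121.
No other subset beats 786.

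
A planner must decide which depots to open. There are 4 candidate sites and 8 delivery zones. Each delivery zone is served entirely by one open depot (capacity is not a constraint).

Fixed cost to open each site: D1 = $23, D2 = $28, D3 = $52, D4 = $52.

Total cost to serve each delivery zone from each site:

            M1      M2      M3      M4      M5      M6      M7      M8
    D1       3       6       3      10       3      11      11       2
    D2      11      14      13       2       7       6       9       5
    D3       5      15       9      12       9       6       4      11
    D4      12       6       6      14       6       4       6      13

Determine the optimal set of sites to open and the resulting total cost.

For any fixed open set, each delivery zone goes to its cheapest open site; total = fixed + service.
{D1}: M1→D1 3, M2→D1 6, M3→D1 3, M4→D1 10, M5→D1 3, M6→D1 11, M7→D1 11, M8→D1 2. Service 49; fixed 23; total 72.
{D1, D2}: service 34 + fixed 51 = 85
{D2}: M1→D2 11, M2→D2 14, M3→D2 13, M4→D2 2, M5→D2 7, M6→D2 6, M7→D2 9, M8→D2 5. Service 67; fixed 28; total 95.
{D1, D2, D3, D4}: M1→D1 3, M2→D1 6, M3→D1 3, M4→D2 2, M5→D1 3, M6→D4 4, M7→D3 4, M8→D1 2. Service 27; fixed 155; total 182.
No other subset beats 72.

Open D1 only; minimum total cost 72.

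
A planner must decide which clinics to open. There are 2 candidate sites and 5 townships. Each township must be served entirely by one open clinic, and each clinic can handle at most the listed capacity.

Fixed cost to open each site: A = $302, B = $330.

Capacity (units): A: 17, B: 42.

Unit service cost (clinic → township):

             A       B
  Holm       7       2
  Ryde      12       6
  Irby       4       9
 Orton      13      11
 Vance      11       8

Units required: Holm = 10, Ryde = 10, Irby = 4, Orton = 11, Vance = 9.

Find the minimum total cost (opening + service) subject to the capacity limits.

Minimum total cost: 921

Open {A, B}: Holm→B 2·10=20, Ryde→B 6·10=60, Irby→A 4·4=16, Orton→B 11·11=121, Vance→B 8·9=72.
Loads: A carries 4/17, B carries 40/42. Service 289; fixed 632; total 921.
Next best feasible plan costs 943.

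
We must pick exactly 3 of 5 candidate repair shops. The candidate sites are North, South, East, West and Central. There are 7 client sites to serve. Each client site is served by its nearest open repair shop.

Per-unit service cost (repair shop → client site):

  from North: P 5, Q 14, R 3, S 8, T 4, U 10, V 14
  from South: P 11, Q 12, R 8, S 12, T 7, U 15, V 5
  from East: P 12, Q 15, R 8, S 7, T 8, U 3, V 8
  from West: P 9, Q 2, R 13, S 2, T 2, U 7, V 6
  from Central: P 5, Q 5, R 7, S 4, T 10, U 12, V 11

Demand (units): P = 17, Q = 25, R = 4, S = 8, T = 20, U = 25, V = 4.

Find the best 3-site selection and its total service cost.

Choose North, East and West; total service cost 302.

With exactly 3 open, each client site uses its cheapest among the chosen.
{North, East, West}: P→North 5·17=85, Q→West 2·25=50, R→North 3·4=12, S→West 2·8=16, T→West 2·20=40, U→East 3·25=75, V→West 6·4=24. Service cost 302.
{East, West, Central}: service cost 318
{South, East, West}: service cost 386
Among all 10 size-3 choices, {North, East, West} is lowest.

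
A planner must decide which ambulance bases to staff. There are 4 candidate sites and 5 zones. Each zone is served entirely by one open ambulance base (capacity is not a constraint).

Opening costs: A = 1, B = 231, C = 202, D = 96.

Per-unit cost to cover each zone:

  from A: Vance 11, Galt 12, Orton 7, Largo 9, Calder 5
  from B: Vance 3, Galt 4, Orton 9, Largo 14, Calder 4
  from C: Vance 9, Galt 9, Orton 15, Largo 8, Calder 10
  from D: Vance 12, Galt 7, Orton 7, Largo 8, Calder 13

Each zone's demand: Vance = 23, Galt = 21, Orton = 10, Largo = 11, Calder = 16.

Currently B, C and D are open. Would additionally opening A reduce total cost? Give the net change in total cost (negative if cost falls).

No — net change +1 (cost rises by 1).

Current service cost with {B, C, D}: 375.
Adding A: each zone re-picks its cheapest; new service cost 375, saving 0.
Extra fixed cost: 1. Net change = 1 − 0 = 1.
(Totals: 904 → 905.)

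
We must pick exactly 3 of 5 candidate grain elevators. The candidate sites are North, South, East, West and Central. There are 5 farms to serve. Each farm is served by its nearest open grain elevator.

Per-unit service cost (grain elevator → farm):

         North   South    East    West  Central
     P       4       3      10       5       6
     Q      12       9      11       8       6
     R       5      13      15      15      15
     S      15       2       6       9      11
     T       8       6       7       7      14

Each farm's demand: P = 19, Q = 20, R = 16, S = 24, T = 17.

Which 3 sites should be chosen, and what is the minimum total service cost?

With exactly 3 open, each farm uses its cheapest among the chosen.
{North, South, Central}: P→South 3·19=57, Q→Central 6·20=120, R→North 5·16=80, S→South 2·24=48, T→South 6·17=102. Service cost 407.
{North, South, West}: service cost 447
{North, South, East}: service cost 467
Among all 10 size-3 choices, {North, South, Central} is lowest.

Choose North, South and Central; total service cost 407.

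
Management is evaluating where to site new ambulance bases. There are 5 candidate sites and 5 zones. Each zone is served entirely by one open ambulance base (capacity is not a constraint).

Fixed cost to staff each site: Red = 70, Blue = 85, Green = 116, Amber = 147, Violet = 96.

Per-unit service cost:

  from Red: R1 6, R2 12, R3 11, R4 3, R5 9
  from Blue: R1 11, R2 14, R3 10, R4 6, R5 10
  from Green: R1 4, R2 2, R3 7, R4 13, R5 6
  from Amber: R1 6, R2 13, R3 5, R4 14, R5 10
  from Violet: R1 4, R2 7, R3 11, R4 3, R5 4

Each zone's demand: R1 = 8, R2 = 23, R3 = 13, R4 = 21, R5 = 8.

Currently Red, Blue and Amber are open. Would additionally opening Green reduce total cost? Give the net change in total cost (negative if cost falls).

Yes — net change −154 (cost falls by 154).

Current service cost with {Red, Blue, Amber}: 524.
Adding Green: each zone re-picks its cheapest; new service cost 254, saving 270.
Extra fixed cost: 116. Net change = 116 − 270 = -154.
(Totals: 826 → 672.)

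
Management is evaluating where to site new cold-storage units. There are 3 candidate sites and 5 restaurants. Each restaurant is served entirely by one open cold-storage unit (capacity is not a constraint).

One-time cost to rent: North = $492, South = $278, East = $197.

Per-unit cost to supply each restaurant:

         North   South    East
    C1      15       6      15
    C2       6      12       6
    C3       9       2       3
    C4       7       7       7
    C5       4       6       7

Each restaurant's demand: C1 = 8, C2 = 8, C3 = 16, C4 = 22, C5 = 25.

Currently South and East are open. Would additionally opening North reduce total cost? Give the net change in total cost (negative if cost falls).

Current service cost with {South, East}: 432.
Adding North: each restaurant re-picks its cheapest; new service cost 382, saving 50.
Extra fixed cost: 492. Net change = 492 − 50 = 442.
(Totals: 907 → 1349.)

No — net change +442 (cost rises by 442).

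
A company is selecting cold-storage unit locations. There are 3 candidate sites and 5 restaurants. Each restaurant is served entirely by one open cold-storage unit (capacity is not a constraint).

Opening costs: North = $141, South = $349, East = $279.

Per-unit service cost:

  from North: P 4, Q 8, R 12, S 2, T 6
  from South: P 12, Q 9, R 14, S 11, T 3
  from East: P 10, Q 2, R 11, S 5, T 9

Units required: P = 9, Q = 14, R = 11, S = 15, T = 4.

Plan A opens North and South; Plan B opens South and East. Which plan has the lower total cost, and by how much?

Plan A is cheaper by 142.

Plan A: {North, South}: P→North 4·9=36, Q→North 8·14=112, R→North 12·11=132, S→North 2·15=30, T→South 3·4=12. Service 322; fixed 490; total 812.
Plan B: {South, East}: P→East 10·9=90, Q→East 2·14=28, R→East 11·11=121, S→East 5·15=75, T→South 3·4=12. Service 326; fixed 628; total 954.
Difference: |812 − 954| = 142.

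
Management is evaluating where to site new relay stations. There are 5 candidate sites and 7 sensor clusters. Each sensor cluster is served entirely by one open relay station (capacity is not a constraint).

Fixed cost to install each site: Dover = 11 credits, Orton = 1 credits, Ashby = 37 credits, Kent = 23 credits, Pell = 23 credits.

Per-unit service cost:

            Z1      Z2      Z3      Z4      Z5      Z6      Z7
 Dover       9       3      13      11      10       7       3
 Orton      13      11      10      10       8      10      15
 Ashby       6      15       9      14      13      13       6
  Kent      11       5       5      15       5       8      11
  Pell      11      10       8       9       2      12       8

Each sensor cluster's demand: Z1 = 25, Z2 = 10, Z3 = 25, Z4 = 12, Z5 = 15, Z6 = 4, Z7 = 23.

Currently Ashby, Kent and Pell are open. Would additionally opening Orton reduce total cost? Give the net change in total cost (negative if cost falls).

No — net change +1 (cost rises by 1).

Current service cost with {Ashby, Kent, Pell}: 633.
Adding Orton: each sensor cluster re-picks its cheapest; new service cost 633, saving 0.
Extra fixed cost: 1. Net change = 1 − 0 = 1.
(Totals: 716 → 717.)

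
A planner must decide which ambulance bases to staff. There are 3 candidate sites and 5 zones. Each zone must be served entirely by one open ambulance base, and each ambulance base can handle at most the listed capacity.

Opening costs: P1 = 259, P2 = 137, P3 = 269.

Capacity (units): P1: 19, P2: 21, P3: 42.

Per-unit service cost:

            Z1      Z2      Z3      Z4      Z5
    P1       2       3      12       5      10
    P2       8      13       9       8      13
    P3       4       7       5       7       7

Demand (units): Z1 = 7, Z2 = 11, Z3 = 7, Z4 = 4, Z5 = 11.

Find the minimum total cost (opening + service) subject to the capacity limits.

Minimum total cost: 514

Open {P3}: Z1→P3 4·7=28, Z2→P3 7·11=77, Z3→P3 5·7=35, Z4→P3 7·4=28, Z5→P3 7·11=77.
Loads: P3 carries 40/42. Service 245; fixed 269; total 514.
Next best feasible plan costs 651.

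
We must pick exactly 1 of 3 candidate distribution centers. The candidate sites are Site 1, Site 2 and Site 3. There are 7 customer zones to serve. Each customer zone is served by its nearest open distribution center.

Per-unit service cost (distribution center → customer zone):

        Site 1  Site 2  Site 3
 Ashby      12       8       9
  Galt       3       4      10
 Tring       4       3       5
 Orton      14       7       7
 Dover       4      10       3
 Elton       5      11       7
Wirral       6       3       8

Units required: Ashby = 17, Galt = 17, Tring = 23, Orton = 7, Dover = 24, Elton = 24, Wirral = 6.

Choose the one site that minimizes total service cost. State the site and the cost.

With exactly 1 open, each customer zone uses its cheapest among the chosen.
{Site 1}: Ashby→Site 1 12·17=204, Galt→Site 1 3·17=51, Tring→Site 1 4·23=92, Orton→Site 1 14·7=98, Dover→Site 1 4·24=96, Elton→Site 1 5·24=120, Wirral→Site 1 6·6=36. Service cost 697.
{Site 3}: service cost 775
{Site 2}: service cost 844
Among all 3 size-1 choices, {Site 1} is lowest.

Choose Site 1 only; total service cost 697.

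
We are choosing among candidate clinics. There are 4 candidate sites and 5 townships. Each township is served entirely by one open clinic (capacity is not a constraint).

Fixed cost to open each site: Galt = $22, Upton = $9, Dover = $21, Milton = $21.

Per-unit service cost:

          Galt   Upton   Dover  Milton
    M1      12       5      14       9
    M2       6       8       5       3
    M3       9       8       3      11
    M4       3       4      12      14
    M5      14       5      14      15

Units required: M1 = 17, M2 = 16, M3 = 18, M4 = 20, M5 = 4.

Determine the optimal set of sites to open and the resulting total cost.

Open Upton, Dover and Milton; minimum total cost 338.

For any fixed open set, each township goes to its cheapest open site; total = fixed + service.
{Upton, Dover, Milton}: M1→Upton 5·17=85, M2→Milton 3·16=48, M3→Dover 3·18=54, M4→Upton 4·20=80, M5→Upton 5·4=20. Service 287; fixed 51; total 338.
{Galt, Upton, Dover, Milton}: service 267 + fixed 73 = 340
{Upton, Dover}: M1→Upton 5·17=85, M2→Dover 5·16=80, M3→Dover 3·18=54, M4→Upton 4·20=80, M5→Upton 5·4=20. Service 319; fixed 30; total 349.
{Upton}: service 457 + fixed 9 = 466
(All 15 nonempty subsets were checked; Upton, Dover and Milton is lowest.)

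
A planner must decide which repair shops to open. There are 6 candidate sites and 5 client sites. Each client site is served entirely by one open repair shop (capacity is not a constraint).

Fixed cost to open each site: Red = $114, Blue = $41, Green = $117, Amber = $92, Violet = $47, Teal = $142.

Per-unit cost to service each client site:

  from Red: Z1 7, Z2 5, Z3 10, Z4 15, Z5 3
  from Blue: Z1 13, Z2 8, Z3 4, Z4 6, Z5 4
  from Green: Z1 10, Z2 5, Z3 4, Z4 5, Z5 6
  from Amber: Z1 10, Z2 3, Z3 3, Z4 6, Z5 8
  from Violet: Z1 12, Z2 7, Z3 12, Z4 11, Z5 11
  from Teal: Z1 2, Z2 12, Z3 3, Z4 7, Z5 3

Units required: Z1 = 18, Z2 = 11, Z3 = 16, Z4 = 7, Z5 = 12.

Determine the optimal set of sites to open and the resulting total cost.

Open Amber and Teal; minimum total cost 429.

For any fixed open set, each client site goes to its cheapest open site; total = fixed + service.
{Amber, Teal}: Z1→Teal 2·18=36, Z2→Amber 3·11=33, Z3→Amber 3·16=48, Z4→Amber 6·7=42, Z5→Teal 3·12=36. Service 195; fixed 234; total 429.
{Blue, Teal}: service 250 + fixed 183 = 433
{Violet, Teal}: service 246 + fixed 189 = 435
{Red, Blue, Green, Amber, Violet, Teal}: Z1→Teal 2·18=36, Z2→Amber 3·11=33, Z3→Amber 3·16=48, Z4→Green 5·7=35, Z5→Red 3·12=36. Service 188; fixed 553; total 741.
No other subset beats 429.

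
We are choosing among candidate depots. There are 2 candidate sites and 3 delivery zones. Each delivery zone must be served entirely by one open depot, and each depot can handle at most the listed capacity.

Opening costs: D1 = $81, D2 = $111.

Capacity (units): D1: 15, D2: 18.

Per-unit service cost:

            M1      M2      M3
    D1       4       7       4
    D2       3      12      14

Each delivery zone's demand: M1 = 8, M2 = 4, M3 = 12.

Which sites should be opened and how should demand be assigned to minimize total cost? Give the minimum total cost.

Open {D1, D2}: M1→D2 3·8=24, M2→D2 12·4=48, M3→D1 4·12=48.
Loads: D1 carries 12/15, D2 carries 12/18. Service 120; fixed 192; total 312.
Next best feasible plan costs 420.

Minimum total cost: 312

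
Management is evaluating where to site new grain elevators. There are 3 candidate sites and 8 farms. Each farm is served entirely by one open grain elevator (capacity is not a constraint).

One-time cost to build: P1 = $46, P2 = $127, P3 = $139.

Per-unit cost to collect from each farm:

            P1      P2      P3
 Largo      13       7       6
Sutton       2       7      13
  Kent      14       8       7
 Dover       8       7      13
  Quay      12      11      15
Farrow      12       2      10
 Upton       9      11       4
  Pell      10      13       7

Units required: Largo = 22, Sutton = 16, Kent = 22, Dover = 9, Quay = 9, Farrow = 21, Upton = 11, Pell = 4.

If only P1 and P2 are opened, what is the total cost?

Total cost: 878

Each farm is assigned to its cheapest site among the open ones.
{P1, P2}: Largo→P2 7·22=154, Sutton→P1 2·16=32, Kent→P2 8·22=176, Dover→P2 7·9=63, Quay→P2 11·9=99, Farrow→P2 2·21=42, Upton→P1 9·11=99, Pell→P1 10·4=40. Service 705; fixed 173; total 878.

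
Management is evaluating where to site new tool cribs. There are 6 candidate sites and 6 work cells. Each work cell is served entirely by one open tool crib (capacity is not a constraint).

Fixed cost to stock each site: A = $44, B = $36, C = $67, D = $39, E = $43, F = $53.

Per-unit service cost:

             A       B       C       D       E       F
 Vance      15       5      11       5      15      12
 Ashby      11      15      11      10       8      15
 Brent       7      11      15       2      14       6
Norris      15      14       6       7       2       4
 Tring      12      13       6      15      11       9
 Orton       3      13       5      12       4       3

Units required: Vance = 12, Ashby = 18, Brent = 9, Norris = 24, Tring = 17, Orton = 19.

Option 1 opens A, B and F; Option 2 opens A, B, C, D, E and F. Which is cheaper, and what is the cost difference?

Option 2 is cheaper by 40.

Option 1: {A, B, F}: Vance→B 5·12=60, Ashby→A 11·18=198, Brent→F 6·9=54, Norris→F 4·24=96, Tring→F 9·17=153, Orton→A 3·19=57. Service 618; fixed 133; total 751.
Option 2: {A, B, C, D, E, F}: Vance→B 5·12=60, Ashby→E 8·18=144, Brent→D 2·9=18, Norris→E 2·24=48, Tring→C 6·17=102, Orton→A 3·19=57. Service 429; fixed 282; total 711.
Difference: |751 − 711| = 40.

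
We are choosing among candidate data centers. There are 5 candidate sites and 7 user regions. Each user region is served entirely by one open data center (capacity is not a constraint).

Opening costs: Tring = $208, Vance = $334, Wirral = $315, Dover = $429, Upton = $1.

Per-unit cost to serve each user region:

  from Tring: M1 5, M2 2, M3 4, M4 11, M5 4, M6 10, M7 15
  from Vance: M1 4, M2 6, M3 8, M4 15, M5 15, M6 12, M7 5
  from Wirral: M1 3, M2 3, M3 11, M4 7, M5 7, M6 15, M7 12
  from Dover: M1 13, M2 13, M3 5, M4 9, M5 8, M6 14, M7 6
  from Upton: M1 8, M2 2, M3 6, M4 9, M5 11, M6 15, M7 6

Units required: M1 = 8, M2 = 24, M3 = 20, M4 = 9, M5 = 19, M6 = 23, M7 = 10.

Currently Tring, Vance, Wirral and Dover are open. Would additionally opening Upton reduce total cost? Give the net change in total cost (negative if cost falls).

Current service cost with {Tring, Vance, Wirral, Dover}: 571.
Adding Upton: each user region re-picks its cheapest; new service cost 571, saving 0.
Extra fixed cost: 1. Net change = 1 − 0 = 1.
(Totals: 1857 → 1858.)

No — net change +1 (cost rises by 1).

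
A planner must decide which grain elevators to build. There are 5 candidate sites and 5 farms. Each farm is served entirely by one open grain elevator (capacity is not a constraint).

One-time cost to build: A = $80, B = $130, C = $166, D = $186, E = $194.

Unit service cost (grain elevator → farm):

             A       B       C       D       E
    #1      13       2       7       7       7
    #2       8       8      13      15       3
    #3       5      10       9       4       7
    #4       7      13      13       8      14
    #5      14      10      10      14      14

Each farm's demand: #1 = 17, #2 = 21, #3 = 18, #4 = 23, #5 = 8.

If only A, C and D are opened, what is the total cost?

Each farm is assigned to its cheapest site among the open ones.
{A, C, D}: #1→C 7·17=119, #2→A 8·21=168, #3→D 4·18=72, #4→A 7·23=161, #5→C 10·8=80. Service 600; fixed 432; total 1032.

Total cost: 1032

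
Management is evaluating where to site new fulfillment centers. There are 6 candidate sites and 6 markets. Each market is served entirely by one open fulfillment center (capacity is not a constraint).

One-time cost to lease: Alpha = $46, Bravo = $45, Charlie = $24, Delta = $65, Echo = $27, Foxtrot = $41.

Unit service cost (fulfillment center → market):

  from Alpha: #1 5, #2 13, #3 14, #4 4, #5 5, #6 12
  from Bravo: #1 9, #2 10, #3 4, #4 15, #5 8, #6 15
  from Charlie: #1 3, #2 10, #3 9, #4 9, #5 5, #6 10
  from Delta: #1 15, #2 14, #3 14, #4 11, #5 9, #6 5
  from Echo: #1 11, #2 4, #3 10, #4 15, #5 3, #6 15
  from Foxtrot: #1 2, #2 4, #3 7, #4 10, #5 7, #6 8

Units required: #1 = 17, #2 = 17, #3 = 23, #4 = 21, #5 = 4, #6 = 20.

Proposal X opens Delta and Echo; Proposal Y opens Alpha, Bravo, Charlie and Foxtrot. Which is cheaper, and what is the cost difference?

Proposal Y is cheaper by 306.

Proposal X: {Delta, Echo}: #1→Echo 11·17=187, #2→Echo 4·17=68, #3→Echo 10·23=230, #4→Delta 11·21=231, #5→Echo 3·4=12, #6→Delta 5·20=100. Service 828; fixed 92; total 920.
Proposal Y: {Alpha, Bravo, Charlie, Foxtrot}: #1→Foxtrot 2·17=34, #2→Foxtrot 4·17=68, #3→Bravo 4·23=92, #4→Alpha 4·21=84, #5→Alpha 5·4=20, #6→Foxtrot 8·20=160. Service 458; fixed 156; total 614.
Difference: |920 − 614| = 306.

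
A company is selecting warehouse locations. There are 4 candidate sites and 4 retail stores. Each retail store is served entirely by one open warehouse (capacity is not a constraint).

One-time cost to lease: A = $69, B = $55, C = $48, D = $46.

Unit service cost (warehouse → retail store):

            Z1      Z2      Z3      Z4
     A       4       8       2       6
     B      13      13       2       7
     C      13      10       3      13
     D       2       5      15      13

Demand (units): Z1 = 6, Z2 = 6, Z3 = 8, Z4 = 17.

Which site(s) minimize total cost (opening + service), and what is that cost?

Open A only; minimum total cost 259.

For any fixed open set, each retail store goes to its cheapest open site; total = fixed + service.
{A}: Z1→A 4·6=24, Z2→A 8·6=48, Z3→A 2·8=16, Z4→A 6·17=102. Service 190; fixed 69; total 259.
{A, D}: Z1→D 2·6=12, Z2→D 5·6=30, Z3→A 2·8=16, Z4→A 6·17=102. Service 160; fixed 115; total 275.
{B, D}: service 177 + fixed 101 = 278
{A, B, C, D}: service 160 + fixed 218 = 378
(All 15 nonempty subsets were checked; A only is lowest.)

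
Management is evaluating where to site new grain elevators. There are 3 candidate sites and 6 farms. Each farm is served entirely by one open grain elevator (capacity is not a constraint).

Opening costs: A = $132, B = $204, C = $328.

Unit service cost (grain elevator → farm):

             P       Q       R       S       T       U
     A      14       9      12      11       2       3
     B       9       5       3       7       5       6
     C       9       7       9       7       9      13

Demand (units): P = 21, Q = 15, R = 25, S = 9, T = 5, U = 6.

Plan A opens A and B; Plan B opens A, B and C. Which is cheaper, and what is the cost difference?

Plan A: {A, B}: P→B 9·21=189, Q→B 5·15=75, R→B 3·25=75, S→B 7·9=63, T→A 2·5=10, U→A 3·6=18. Service 430; fixed 336; total 766.
Plan B: {A, B, C}: P→B 9·21=189, Q→B 5·15=75, R→B 3·25=75, S→B 7·9=63, T→A 2·5=10, U→A 3·6=18. Service 430; fixed 664; total 1094.
Difference: |766 − 1094| = 328.

Plan A is cheaper by 328.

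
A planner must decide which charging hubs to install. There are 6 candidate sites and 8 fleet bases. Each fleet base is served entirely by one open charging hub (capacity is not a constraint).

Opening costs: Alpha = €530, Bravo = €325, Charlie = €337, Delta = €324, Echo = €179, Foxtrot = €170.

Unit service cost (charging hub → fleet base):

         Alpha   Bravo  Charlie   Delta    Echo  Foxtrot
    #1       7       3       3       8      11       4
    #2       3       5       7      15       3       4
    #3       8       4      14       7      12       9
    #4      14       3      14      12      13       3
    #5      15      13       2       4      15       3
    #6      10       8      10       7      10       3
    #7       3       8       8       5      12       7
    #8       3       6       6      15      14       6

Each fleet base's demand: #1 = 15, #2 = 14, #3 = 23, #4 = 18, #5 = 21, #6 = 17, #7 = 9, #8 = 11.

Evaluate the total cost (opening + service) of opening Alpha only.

Each fleet base is assigned to its cheapest site among the open ones.
{Alpha}: #1→Alpha 7·15=105, #2→Alpha 3·14=42, #3→Alpha 8·23=184, #4→Alpha 14·18=252, #5→Alpha 15·21=315, #6→Alpha 10·17=170, #7→Alpha 3·9=27, #8→Alpha 3·11=33. Service 1128; fixed 530; total 1658.

Total cost: 1658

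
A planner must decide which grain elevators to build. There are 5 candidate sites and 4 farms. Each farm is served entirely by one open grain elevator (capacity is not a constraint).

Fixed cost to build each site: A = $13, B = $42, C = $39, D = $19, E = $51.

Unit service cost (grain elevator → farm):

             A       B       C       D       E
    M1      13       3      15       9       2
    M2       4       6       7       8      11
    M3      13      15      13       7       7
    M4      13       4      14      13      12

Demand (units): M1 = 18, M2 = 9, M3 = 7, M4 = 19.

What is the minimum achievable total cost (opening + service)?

For any fixed open set, each farm goes to its cheapest open site; total = fixed + service.
{A, B, D}: M1→B 3·18=54, M2→A 4·9=36, M3→D 7·7=49, M4→B 4·19=76. Service 215; fixed 74; total 289.
{B, D}: M1→B 3·18=54, M2→B 6·9=54, M3→D 7·7=49, M4→B 4·19=76. Service 233; fixed 61; total 294.
{A, B, E}: service 197 + fixed 106 = 303
{A, B, C, D, E}: M1→E 2·18=36, M2→A 4·9=36, M3→D 7·7=49, M4→B 4·19=76. Service 197; fixed 164; total 361.
No other subset beats 289.

Minimum total cost: 289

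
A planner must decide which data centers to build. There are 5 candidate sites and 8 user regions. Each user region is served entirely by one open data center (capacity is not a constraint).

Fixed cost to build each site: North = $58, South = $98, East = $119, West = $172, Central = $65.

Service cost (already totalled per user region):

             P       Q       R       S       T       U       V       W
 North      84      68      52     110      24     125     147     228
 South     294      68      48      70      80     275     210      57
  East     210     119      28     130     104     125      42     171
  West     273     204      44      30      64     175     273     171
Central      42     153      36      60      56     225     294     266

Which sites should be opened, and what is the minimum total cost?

For any fixed open set, each user region goes to its cheapest open site; total = fixed + service.
{South, East, Central}: P→Central 42, Q→South 68, R→East 28, S→Central 60, T→Central 56, U→East 125, V→East 42, W→South 57. Service 478; fixed 282; total 760.
{North, South, East}: service 498 + fixed 275 = 773
{North, South}: service 623 + fixed 156 = 779
{North, South, East, West, Central}: P→Central 42, Q→North 68, R→East 28, S→West 30, T→North 24, U→North 125, V→East 42, W→South 57. Service 416; fixed 512; total 928.
No other subset beats 760.

Open South, East and Central; minimum total cost 760.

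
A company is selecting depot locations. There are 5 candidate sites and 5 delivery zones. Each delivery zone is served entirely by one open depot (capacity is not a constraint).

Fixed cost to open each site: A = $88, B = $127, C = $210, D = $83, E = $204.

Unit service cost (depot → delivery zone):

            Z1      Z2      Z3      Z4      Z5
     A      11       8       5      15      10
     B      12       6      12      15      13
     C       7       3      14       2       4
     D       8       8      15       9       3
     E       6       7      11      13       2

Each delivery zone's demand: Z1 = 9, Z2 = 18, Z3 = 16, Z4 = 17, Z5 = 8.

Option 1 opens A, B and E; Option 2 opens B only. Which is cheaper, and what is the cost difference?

Option 2 is cheaper by 4.

Option 1: {A, B, E}: Z1→E 6·9=54, Z2→B 6·18=108, Z3→A 5·16=80, Z4→E 13·17=221, Z5→E 2·8=16. Service 479; fixed 419; total 898.
Option 2: {B}: Z1→B 12·9=108, Z2→B 6·18=108, Z3→B 12·16=192, Z4→B 15·17=255, Z5→B 13·8=104. Service 767; fixed 127; total 894.
Difference: |898 − 894| = 4.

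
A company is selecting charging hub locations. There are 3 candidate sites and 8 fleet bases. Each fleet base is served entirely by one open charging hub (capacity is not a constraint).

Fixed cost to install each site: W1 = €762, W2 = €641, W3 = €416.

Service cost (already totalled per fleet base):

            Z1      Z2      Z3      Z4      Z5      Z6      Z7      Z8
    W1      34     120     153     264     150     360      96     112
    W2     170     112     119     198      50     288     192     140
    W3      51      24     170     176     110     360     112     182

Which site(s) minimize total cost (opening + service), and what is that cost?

Open W3 only; minimum total cost 1601.

For any fixed open set, each fleet base goes to its cheapest open site; total = fixed + service.
{W3}: Z1→W3 51, Z2→W3 24, Z3→W3 170, Z4→W3 176, Z5→W3 110, Z6→W3 360, Z7→W3 112, Z8→W3 182. Service 1185; fixed 416; total 1601.
{W2}: Z1→W2 170, Z2→W2 112, Z3→W2 119, Z4→W2 198, Z5→W2 50, Z6→W2 288, Z7→W2 192, Z8→W2 140. Service 1269; fixed 641; total 1910.
{W2, W3}: Z1→W3 51, Z2→W3 24, Z3→W2 119, Z4→W3 176, Z5→W2 50, Z6→W2 288, Z7→W3 112, Z8→W2 140. Service 960; fixed 1057; total 2017.
{W1, W2, W3}: Z1→W1 34, Z2→W3 24, Z3→W2 119, Z4→W3 176, Z5→W2 50, Z6→W2 288, Z7→W1 96, Z8→W1 112. Service 899; fixed 1819; total 2718.
(All 7 nonempty subsets were checked; W3 only is lowest.)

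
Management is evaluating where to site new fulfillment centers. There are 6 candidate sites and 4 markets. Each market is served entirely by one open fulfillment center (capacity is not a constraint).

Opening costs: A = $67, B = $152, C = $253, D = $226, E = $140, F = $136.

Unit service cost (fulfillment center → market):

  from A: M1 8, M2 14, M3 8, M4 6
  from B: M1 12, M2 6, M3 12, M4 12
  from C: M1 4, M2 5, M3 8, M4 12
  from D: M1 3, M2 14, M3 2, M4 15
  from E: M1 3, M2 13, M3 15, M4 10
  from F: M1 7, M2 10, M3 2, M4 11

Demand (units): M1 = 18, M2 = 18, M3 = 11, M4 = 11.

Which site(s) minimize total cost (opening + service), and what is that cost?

Open F only; minimum total cost 585.

For any fixed open set, each market goes to its cheapest open site; total = fixed + service.
{F}: M1→F 7·18=126, M2→F 10·18=180, M3→F 2·11=22, M4→F 11·11=121. Service 449; fixed 136; total 585.
{A, F}: M1→F 7·18=126, M2→F 10·18=180, M3→F 2·11=22, M4→A 6·11=66. Service 394; fixed 203; total 597.
{A}: M1→A 8·18=144, M2→A 14·18=252, M3→A 8·11=88, M4→A 6·11=66. Service 550; fixed 67; total 617.
{A, B, C, D, E, F}: service 232 + fixed 974 = 1206
No other subset beats 585.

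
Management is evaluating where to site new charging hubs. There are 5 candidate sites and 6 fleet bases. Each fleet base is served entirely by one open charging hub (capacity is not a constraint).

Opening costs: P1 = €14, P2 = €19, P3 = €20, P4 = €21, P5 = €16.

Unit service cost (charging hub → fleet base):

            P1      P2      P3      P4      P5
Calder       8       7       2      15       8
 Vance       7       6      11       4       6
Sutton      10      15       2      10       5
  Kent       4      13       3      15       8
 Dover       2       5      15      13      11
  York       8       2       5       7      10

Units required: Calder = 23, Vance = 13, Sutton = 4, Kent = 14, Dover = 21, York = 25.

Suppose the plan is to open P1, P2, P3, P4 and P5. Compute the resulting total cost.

Each fleet base is assigned to its cheapest site among the open ones.
{P1, P2, P3, P4, P5}: Calder→P3 2·23=46, Vance→P4 4·13=52, Sutton→P3 2·4=8, Kent→P3 3·14=42, Dover→P1 2·21=42, York→P2 2·25=50. Service 240; fixed 90; total 330.

Total cost: 330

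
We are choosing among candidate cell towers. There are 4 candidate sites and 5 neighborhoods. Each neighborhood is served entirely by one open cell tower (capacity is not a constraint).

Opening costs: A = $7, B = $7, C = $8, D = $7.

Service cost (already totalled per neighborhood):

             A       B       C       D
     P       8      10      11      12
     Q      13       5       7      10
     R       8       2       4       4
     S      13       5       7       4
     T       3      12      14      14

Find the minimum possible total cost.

Minimum total cost: 37

For any fixed open set, each neighborhood goes to its cheapest open site; total = fixed + service.
{A, B}: P→A 8, Q→B 5, R→B 2, S→B 5, T→A 3. Service 23; fixed 14; total 37.
{B}: P→B 10, Q→B 5, R→B 2, S→B 5, T→B 12. Service 34; fixed 7; total 41.
{A, B, D}: service 22 + fixed 21 = 43
{A, B, C, D}: service 22 + fixed 29 = 51
No other subset beats 37.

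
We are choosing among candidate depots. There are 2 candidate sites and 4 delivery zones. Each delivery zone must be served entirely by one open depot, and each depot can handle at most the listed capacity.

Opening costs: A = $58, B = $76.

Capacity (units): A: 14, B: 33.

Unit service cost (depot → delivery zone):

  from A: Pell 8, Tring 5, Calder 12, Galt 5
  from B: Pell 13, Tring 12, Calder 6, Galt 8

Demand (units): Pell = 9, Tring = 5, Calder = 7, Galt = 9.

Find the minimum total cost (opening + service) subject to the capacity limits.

Minimum total cost: 345

Open {A, B}: Pell→A 8·9=72, Tring→A 5·5=25, Calder→B 6·7=42, Galt→B 8·9=72.
Loads: A carries 14/14, B carries 16/33. Service 211; fixed 134; total 345.
Next best feasible plan costs 363.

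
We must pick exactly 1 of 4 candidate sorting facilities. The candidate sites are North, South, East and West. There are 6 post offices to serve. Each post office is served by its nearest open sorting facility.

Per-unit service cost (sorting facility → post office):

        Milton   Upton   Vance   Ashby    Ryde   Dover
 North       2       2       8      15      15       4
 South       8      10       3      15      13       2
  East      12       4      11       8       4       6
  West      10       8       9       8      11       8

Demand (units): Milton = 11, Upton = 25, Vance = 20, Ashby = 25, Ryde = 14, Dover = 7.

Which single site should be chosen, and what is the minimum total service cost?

With exactly 1 open, each post office uses its cheapest among the chosen.
{East}: Milton→East 12·11=132, Upton→East 4·25=100, Vance→East 11·20=220, Ashby→East 8·25=200, Ryde→East 4·14=56, Dover→East 6·7=42. Service cost 750.
{North}: service cost 845
{West}: service cost 900
Among all 4 size-1 choices, {East} is lowest.

Choose East only; total service cost 750.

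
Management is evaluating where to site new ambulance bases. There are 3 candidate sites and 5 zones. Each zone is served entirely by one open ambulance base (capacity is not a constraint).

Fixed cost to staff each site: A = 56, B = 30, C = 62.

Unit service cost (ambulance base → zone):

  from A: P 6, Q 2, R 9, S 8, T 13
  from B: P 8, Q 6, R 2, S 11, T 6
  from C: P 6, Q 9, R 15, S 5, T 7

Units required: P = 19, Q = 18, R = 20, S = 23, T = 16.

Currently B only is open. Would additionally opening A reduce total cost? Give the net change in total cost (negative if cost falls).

Yes — net change −123 (cost falls by 123).

Current service cost with {B}: 649.
Adding A: each zone re-picks its cheapest; new service cost 470, saving 179.
Extra fixed cost: 56. Net change = 56 − 179 = -123.
(Totals: 679 → 556.)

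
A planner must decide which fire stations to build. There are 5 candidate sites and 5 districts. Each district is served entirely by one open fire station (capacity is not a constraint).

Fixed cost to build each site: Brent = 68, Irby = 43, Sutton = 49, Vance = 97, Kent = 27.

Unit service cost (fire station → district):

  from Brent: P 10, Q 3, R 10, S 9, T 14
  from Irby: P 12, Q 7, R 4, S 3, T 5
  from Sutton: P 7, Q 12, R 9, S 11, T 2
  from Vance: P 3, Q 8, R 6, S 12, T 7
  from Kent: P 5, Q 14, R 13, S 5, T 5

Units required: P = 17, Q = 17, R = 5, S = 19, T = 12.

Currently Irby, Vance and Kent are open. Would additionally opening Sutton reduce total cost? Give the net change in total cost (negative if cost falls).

Current service cost with {Irby, Vance, Kent}: 307.
Adding Sutton: each district re-picks its cheapest; new service cost 271, saving 36.
Extra fixed cost: 49. Net change = 49 − 36 = 13.
(Totals: 474 → 487.)

No — net change +13 (cost rises by 13).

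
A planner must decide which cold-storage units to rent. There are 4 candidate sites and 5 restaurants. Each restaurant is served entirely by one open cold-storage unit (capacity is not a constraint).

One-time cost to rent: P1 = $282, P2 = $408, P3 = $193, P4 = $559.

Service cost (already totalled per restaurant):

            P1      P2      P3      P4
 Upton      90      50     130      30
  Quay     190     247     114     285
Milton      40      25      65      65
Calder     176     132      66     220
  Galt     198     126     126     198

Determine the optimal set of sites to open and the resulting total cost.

Open P3 only; minimum total cost 694.

For any fixed open set, each restaurant goes to its cheapest open site; total = fixed + service.
{P3}: Upton→P3 130, Quay→P3 114, Milton→P3 65, Calder→P3 66, Galt→P3 126. Service 501; fixed 193; total 694.
{P1, P3}: service 436 + fixed 475 = 911
{P1}: service 694 + fixed 282 = 976
{P1, P2, P3, P4}: service 361 + fixed 1442 = 1803
No other subset beats 694.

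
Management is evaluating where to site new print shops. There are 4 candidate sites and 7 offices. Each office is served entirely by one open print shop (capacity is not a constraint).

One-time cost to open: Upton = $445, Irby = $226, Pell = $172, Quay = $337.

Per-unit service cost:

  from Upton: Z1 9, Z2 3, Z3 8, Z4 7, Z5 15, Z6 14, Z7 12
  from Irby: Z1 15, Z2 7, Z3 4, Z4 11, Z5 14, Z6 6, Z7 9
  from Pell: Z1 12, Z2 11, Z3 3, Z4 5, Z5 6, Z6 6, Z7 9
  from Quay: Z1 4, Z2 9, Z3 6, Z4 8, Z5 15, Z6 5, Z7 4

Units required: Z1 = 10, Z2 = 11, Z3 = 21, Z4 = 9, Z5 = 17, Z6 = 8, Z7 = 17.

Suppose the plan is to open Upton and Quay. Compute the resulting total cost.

Each office is assigned to its cheapest site among the open ones.
{Upton, Quay}: Z1→Quay 4·10=40, Z2→Upton 3·11=33, Z3→Quay 6·21=126, Z4→Upton 7·9=63, Z5→Upton 15·17=255, Z6→Quay 5·8=40, Z7→Quay 4·17=68. Service 625; fixed 782; total 1407.

Total cost: 1407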